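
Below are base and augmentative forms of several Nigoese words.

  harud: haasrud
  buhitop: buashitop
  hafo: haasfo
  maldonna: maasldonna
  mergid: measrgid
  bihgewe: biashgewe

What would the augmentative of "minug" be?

miasnug

Every pair shown (harud → haasrud, buhitop → buashitop, hafo → haasfo, …) follows the same rule: insert -as- after the first vowel.
So minug → miasnug.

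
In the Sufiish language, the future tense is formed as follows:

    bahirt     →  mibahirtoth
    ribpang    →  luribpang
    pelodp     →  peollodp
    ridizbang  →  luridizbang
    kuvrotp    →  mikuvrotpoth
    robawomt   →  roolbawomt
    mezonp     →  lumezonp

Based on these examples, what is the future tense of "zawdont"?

luzawdont

mezonp and kuvrotp both end in -p yet inflect differently (lumezonp, mikuvrotpoth), so the final letter is not what conditions the rule; the second-to-last letter is.
"zawdont" has second-to-last letter 'n'. The stems whose second-to-last letter is 'n' (mezonp → lumezonp, ribpang → luribpang, ridizbang → luridizbang) add the prefix lu-.
The other patterns: stems whose second-to-last letter is 'r' or 't' add mi- … -oth around the stem; stems whose second-to-last letter is 'd' or 'm' insert -ol- after the first vowel.
So zawdont → luzawdont.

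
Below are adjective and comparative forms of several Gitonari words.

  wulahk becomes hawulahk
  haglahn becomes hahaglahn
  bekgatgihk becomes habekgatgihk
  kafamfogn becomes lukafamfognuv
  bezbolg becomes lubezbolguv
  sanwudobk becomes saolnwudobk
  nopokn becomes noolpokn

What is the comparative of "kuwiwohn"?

hakuwiwohn

haglahn and kafamfogn both end in -n yet inflect differently (hahaglahn, lukafamfognuv), so the final letter is not what conditions the rule; the second-to-last letter is.
"kuwiwohn" has second-to-last letter 'h'. The stems whose second-to-last letter is 'h' (wulahk → hawulahk, haglahn → hahaglahn, bekgatgihk → habekgatgihk) add the prefix ha-.
So kuwiwohn → hakuwiwohn.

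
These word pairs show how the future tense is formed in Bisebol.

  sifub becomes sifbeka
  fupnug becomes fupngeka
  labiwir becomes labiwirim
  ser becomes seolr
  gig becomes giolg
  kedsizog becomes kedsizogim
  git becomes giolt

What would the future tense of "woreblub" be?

woreblubim

gig and fupnug both end in -g yet inflect differently (giolg, fupngeka), so the final letter is not what conditions the rule; the number of vowels is.
"woreblub" has 3 vowels. The stems with 3 vowels (labiwir → labiwirim, kedsizog → kedsizogim) add -im.
The other patterns: stems with 1 vowel insert -ol- after the first vowel; stems with 2 vowels delete the last vowel and add -eka.
So woreblub → woreblubim.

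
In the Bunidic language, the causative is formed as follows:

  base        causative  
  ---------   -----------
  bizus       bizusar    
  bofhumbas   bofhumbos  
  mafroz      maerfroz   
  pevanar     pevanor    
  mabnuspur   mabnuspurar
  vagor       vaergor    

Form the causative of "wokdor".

woerkdor

bofhumbas and bizus both end in -s yet inflect differently (bofhumbos, bizusar), so the final letter is not what conditions the rule; the last vowel is.
"wokdor" has last vowel 'o'. The stems whose last vowel is 'o' (mafroz → maerfroz, vagor → vaergor) insert -er- after the first vowel.
So wokdor → woerkdor.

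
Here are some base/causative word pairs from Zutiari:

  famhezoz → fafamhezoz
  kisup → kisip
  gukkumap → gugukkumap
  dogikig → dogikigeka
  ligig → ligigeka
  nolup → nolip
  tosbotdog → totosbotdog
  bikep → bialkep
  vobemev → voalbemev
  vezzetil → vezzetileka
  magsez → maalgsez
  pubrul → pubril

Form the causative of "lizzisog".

lilizzisog

bikep and kisup both end in -p yet inflect differently (bialkep, kisip), so the final letter is not what conditions the rule; the last vowel is.
"lizzisog" has last vowel 'o'. The stems whose last vowel is 'o' (famhezoz → fafamhezoz, tosbotdog → totosbotdog) repeat the first consonant+vowel as a prefix.
The other patterns: stems whose last vowel is 'e' insert -al- after the first vowel; stems whose last vowel is 'u' change the last vowel to 'i'; stems whose last vowel is 'i' add -eka.
So lizzisog → lilizzisog.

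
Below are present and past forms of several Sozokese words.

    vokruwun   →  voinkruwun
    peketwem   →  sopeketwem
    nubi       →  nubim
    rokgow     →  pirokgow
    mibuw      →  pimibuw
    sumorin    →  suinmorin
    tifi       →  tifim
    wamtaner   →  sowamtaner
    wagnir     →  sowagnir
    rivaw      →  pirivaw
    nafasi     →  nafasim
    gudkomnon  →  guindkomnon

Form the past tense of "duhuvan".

"duhuvan" ends in -n. The stems ending in -n (gudkomnon → guindkomnon, sumorin → suinmorin, vokruwun → voinkruwun) insert -in- after the first vowel.
So duhuvan → duinhuvan.

duinhuvan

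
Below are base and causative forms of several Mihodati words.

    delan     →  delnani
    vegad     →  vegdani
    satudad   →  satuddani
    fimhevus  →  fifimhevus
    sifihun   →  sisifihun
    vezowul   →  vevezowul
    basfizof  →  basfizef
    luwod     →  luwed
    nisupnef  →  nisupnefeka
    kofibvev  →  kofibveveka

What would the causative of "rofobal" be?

delan and sifihun both end in -n yet inflect differently (delnani, sisifihun), so the final letter is not what conditions the rule; the last vowel is.
"rofobal" has last vowel 'a'. The stems whose last vowel is 'a' (delan → delnani, vegad → vegdani, satudad → satuddani) delete the last vowel and add -ani.
So rofobal → rofoblani.

rofoblani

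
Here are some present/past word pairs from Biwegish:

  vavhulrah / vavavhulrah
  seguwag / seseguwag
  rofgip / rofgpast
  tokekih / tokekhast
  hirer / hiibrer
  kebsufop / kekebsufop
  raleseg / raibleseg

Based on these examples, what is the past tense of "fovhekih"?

tokekih and vavhulrah both end in -h yet inflect differently (tokekhast, vavavhulrah), so the final letter is not what conditions the rule; the last vowel is.
"fovhekih" has last vowel 'i'. The stems whose last vowel is 'i' (tokekih → tokekhast, rofgip → rofgpast) delete the last vowel and add -ast.
The other patterns: stems whose last vowel is 'e' insert -ib- after the first vowel; stems whose last vowel is 'a' or 'o' repeat the first consonant+vowel as a prefix.
So fovhekih → fovhekhast.

fovhekhast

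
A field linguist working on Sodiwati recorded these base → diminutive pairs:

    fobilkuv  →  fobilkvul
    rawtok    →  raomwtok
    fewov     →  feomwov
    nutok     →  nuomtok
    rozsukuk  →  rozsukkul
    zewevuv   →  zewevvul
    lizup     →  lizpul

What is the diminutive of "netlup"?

netlpul

"netlup" has last vowel 'u'. The stems whose last vowel is 'u' (lizup → lizpul, rozsukuk → rozsukkul, fobilkuv → fobilkvul) delete the last vowel and add -ul.
The other pattern: stems whose last vowel is 'o' insert -om- after the first vowel.
So netlup → netlpul.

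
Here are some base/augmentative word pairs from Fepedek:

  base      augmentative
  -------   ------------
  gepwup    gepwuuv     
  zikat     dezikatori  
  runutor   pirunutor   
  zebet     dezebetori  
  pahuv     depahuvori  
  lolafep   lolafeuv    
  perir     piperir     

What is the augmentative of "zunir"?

lolafep and zebet both have last vowel 'e' yet inflect differently (lolafeuv, dezebetori), so the last vowel is not what conditions the rule; the final letter is.
"zunir" ends in -r. The stems ending in -r (runutor → pirunutor, perir → piperir) add the prefix pi-.
So zunir → pizunir.

pizunir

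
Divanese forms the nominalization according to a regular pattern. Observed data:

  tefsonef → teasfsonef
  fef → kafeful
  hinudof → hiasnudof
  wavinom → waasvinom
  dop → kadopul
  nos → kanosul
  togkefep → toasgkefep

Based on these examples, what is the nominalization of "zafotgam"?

zaasfotgam

tefsonef and fef both end in -f yet inflect differently (teasfsonef, kafeful), so the final letter is not what conditions the rule; the number of vowels is.
"zafotgam" has 3 vowels. The stems with 3 vowels (tefsonef → teasfsonef, togkefep → toasgkefep, wavinom → waasvinom) insert -as- after the first vowel.
So zafotgam → zaasfotgam.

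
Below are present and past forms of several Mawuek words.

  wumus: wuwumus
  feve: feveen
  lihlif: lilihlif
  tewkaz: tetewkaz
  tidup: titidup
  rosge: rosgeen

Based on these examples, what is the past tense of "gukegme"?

gukegmeen

lihlif and rosge both have 2 vowels yet inflect differently (lilihlif, rosgeen), so the number of vowels is not what conditions the rule; whether the stem ends in a vowel or a consonant is.
"gukegme" ends in a vowel. The stems ending in a vowel (rosge → rosgeen, feve → feveen) add -en.
So gukegme → gukegmeen.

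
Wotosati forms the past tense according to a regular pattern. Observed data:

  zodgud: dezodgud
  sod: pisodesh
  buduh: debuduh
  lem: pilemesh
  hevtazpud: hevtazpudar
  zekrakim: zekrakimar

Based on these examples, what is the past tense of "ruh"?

piruhesh

sod and zodgud both end in -d yet inflect differently (pisodesh, dezodgud), so the final letter is not what conditions the rule; the number of vowels is.
"ruh" has 1 vowel. The stems with 1 vowel (sod → pisodesh, lem → pilemesh) add pi- … -esh around the stem.
The other patterns: stems with 2 vowels add the prefix de-; stems with 3 vowels add -ar.
So ruh → piruhesh.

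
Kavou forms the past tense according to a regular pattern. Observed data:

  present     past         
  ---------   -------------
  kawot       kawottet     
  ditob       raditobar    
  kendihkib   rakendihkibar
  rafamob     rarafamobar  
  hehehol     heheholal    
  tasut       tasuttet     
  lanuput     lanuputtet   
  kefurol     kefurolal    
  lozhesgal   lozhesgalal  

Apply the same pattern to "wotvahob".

rawotvahobar

hehehol and kawot both have last vowel 'o' yet inflect differently (heheholal, kawottet), so the last vowel is not what conditions the rule; the final letter is.
"wotvahob" ends in -b. The stems ending in -b (rafamob → rarafamobar, ditob → raditobar, kendihkib → rakendihkibar) add ra- … -ar around the stem.
So wotvahob → rawotvahobar.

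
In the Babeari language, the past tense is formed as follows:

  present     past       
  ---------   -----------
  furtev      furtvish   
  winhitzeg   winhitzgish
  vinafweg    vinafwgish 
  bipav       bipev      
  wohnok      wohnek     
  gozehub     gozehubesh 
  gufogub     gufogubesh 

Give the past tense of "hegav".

furtev and bipav both end in -v yet inflect differently (furtvish, bipev), so the final letter is not what conditions the rule; the last vowel is.
"hegav" has last vowel 'a'. The one such stem in the data (bipav → bipev) changes the last vowel to 'e' (as does wohnok), so the same rule applies.
The other patterns: stems whose last vowel is 'e' delete the last vowel and add -ish; stems whose last vowel is 'u' add -esh.
So hegav → hegev.

hegev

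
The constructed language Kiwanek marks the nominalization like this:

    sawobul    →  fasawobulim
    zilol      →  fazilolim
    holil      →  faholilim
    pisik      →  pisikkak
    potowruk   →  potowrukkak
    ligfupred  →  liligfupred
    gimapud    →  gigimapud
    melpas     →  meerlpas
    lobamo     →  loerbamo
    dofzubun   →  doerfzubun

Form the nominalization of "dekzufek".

dekzufekkak

holil and pisik both have last vowel 'i' yet inflect differently (faholilim, pisikkak), so the last vowel is not what conditions the rule; the final letter is.
"dekzufek" ends in -k. The stems ending in -k (pisik → pisikkak, potowruk → potowrukkak) double the final consonant and add -ak.
So dekzufek → dekzufekkak.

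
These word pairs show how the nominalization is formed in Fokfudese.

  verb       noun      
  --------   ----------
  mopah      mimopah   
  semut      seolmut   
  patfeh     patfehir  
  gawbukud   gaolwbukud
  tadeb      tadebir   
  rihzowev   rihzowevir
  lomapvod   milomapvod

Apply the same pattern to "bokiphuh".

"bokiphuh" has last vowel 'u'. The stems whose last vowel is 'u' (semut → seolmut, gawbukud → gaolwbukud) insert -ol- after the first vowel.
The other patterns: stems whose last vowel is 'a' or 'o' add the prefix mi-; stems whose last vowel is 'e' add -ir.
So bokiphuh → boolkiphuh.

boolkiphuh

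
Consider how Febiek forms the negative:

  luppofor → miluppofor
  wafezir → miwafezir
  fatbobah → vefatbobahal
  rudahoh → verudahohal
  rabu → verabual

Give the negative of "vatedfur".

mivatedfur

luppofor and rudahoh both have last vowel 'o' yet inflect differently (miluppofor, verudahohal), so the last vowel is not what conditions the rule; the final letter is.
"vatedfur" ends in -r. The stems ending in -r (luppofor → miluppofor, wafezir → miwafezir) add the prefix mi-.
So vatedfur → mivatedfur.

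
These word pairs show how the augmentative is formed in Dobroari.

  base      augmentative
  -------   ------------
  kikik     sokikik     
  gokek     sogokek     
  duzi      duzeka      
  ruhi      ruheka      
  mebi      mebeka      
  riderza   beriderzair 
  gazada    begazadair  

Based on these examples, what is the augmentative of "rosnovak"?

sorosnovak

kikik and duzi both have last vowel 'i' yet inflect differently (sokikik, duzeka), so the last vowel is not what conditions the rule; the final letter is.
"rosnovak" ends in -k. The stems ending in -k (kikik → sokikik, gokek → sogokek) add the prefix so-.
The other patterns: stems ending in -i drop the final letter and add -eka; stems ending in -a add be- … -ir around the stem.
So rosnovak → sorosnovak.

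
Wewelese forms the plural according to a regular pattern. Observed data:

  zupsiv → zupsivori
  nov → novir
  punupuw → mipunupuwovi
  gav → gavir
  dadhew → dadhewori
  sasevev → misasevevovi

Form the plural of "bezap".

bezapori

nov and zupsiv both end in -v yet inflect differently (novir, zupsivori), so the final letter is not what conditions the rule; the number of vowels is.
"bezap" has 2 vowels. The stems with 2 vowels (dadhew → dadhewori, zupsiv → zupsivori) add -ori.
So bezap → bezapori.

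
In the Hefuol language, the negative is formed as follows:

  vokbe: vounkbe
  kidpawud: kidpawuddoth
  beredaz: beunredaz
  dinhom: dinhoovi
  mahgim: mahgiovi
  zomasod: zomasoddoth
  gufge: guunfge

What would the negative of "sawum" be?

"sawum" ends in -m. The stems ending in -m (dinhom → dinhoovi, mahgim → mahgiovi) drop the final letter and add -ovi.
So sawum → sawuovi.

sawuovi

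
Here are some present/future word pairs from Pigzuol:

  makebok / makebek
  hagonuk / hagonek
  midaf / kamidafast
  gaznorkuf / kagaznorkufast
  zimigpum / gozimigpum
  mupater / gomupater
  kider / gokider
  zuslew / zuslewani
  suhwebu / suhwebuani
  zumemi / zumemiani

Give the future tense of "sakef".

kasakefast

"sakef" ends in -f. The stems ending in -f (midaf → kamidafast, gaznorkuf → kagaznorkufast) add ka- … -ast around the stem.
So sakef → kasakefast.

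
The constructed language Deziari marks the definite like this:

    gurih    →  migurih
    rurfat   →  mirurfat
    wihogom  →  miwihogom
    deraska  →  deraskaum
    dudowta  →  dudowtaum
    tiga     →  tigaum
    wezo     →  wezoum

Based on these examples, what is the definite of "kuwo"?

kuwoum

rurfat and deraska both have last vowel 'a' yet inflect differently (mirurfat, deraskaum), so the last vowel is not what conditions the rule; whether the stem ends in a vowel or a consonant is.
"kuwo" ends in a vowel. The stems ending in a vowel (deraska → deraskaum, dudowta → dudowtaum, tiga → tigaum) add -um.
So kuwo → kuwoum.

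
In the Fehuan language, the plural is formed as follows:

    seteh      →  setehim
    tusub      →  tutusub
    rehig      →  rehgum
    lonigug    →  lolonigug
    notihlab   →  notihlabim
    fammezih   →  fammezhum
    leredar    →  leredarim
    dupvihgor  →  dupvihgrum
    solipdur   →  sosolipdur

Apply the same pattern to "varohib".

notihlab and tusub both end in -b yet inflect differently (notihlabim, tutusub), so the final letter is not what conditions the rule; the last vowel is.
"varohib" has last vowel 'i'. The stems whose last vowel is 'i' (rehig → rehgum, fammezih → fammezhum) delete the last vowel and add -um.
The other patterns: stems whose last vowel is 'a' or 'e' add -im; stems whose last vowel is 'u' repeat the first consonant+vowel as a prefix.
So varohib → varohbum.

varohbum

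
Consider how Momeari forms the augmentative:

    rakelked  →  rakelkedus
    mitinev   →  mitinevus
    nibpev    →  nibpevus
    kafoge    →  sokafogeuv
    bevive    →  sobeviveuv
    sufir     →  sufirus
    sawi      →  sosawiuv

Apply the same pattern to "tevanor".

sawi and sufir both have last vowel 'i' yet inflect differently (sosawiuv, sufirus), so the last vowel is not what conditions the rule; whether the stem ends in a vowel or a consonant is.
"tevanor" ends in a consonant. The stems ending in a consonant (sufir → sufirus, mitinev → mitinevus, rakelked → rakelkedus) add -us.
The other pattern: stems ending in a vowel add so- … -uv around the stem.
So tevanor → tevanorus.

tevanorus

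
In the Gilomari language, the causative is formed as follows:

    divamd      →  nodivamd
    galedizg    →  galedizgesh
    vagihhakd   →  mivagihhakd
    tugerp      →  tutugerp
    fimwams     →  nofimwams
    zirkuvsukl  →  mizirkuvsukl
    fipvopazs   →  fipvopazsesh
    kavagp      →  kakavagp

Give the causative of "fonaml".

vagihhakd and divamd both end in -d yet inflect differently (mivagihhakd, nodivamd), so the final letter is not what conditions the rule; the second-to-last letter is.
"fonaml" has second-to-last letter 'm'. The stems whose second-to-last letter is 'm' (fimwams → nofimwams, divamd → nodivamd) add the prefix no-.
The other patterns: stems whose second-to-last letter is 'k' add the prefix mi-; stems whose second-to-last letter is 'z' add -esh; stems whose second-to-last letter is 'g' or 'r' repeat the first consonant+vowel as a prefix.
So fonaml → nofonaml.

nofonaml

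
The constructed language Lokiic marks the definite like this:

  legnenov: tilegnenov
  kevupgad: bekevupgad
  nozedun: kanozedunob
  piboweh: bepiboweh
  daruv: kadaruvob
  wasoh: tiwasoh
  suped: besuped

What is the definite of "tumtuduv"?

legnenov and daruv both end in -v yet inflect differently (tilegnenov, kadaruvob), so the final letter is not what conditions the rule; the last vowel is.
"tumtuduv" has last vowel 'u'. The stems whose last vowel is 'u' (nozedun → kanozedunob, daruv → kadaruvob) add ka- … -ob around the stem.
The other patterns: stems whose last vowel is 'o' add the prefix ti-; stems whose last vowel is 'a' or 'e' add the prefix be-.
So tumtuduv → katumtuduvob.

katumtuduvob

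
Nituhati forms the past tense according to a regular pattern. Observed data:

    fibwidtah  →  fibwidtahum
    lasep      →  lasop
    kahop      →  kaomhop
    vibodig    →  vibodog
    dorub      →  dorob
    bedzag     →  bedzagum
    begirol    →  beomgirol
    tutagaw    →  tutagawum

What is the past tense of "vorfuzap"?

bedzag and vibodig both end in -g yet inflect differently (bedzagum, vibodog), so the final letter is not what conditions the rule; the last vowel is.
"vorfuzap" has last vowel 'a'. The stems whose last vowel is 'a' (fibwidtah → fibwidtahum, bedzag → bedzagum, tutagaw → tutagawum) add -um.
The other patterns: stems whose last vowel is 'o' insert -om- after the first vowel; stems whose last vowel is 'e', 'i' or 'u' change the last vowel to 'o'.
So vorfuzap → vorfuzapum.

vorfuzapum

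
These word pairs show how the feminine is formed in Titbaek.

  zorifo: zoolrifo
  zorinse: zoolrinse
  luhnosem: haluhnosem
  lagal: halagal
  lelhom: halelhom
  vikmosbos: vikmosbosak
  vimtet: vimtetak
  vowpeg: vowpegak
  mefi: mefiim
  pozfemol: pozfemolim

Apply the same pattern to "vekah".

vekahak

lagal and pozfemol both end in -l yet inflect differently (halagal, pozfemolim), so the final letter is not what conditions the rule; the first letter is.
"vekah" begins with v-. The stems beginning with v- (vikmosbos → vikmosbosak, vimtet → vimtetak, vowpeg → vowpegak) add -ak.
The other patterns: stems beginning with z- insert -ol- after the first vowel; stems beginning with l- add the prefix ha-; stems beginning with m- or p- add -im.
So vekah → vekahak.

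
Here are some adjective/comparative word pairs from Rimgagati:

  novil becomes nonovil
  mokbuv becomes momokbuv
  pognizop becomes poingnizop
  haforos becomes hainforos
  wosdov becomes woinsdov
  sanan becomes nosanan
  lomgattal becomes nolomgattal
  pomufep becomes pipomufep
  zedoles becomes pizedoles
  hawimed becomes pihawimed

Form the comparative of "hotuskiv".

"hotuskiv" has last vowel 'i'. The one such stem in the data (novil → nonovil) repeats the first consonant+vowel as a prefix (as does mokbuv), so the same rule applies.
So hotuskiv → hohotuskiv.

hohotuskiv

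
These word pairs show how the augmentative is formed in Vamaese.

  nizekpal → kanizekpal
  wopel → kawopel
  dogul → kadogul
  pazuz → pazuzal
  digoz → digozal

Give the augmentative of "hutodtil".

kahutodtil

dogul and pazuz both have last vowel 'u' yet inflect differently (kadogul, pazuzal), so the last vowel is not what conditions the rule; the final letter is.
"hutodtil" ends in -l. The stems ending in -l (nizekpal → kanizekpal, wopel → kawopel, dogul → kadogul) add the prefix ka-.
So hutodtil → kahutodtil.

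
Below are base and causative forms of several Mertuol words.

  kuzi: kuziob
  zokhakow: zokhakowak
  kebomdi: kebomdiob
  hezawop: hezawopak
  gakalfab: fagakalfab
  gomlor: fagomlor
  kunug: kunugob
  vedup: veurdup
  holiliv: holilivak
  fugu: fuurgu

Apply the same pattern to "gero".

vedup and hezawop both end in -p yet inflect differently (veurdup, hezawopak), so the final letter is not what conditions the rule; the first letter is.
"gero" begins with g-. The stems beginning with g- (gakalfab → fagakalfab, gomlor → fagomlor) add the prefix fa-.
The other patterns: stems beginning with k- add -ob; stems beginning with f- or v- insert -ur- after the first vowel; stems beginning with h- or z- add -ak.
So gero → fagero.

fagero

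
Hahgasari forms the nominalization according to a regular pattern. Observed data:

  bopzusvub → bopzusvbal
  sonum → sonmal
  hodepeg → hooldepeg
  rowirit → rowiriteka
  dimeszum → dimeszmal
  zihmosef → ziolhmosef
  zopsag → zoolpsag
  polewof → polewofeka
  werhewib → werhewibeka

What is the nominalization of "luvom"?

luvomeka

werhewib and bopzusvub both end in -b yet inflect differently (werhewibeka, bopzusvbal), so the final letter is not what conditions the rule; the last vowel is.
"luvom" has last vowel 'o'. The one such stem in the data (polewof → polewofeka) adds -eka, so the same rule applies.
So luvom → luvomeka.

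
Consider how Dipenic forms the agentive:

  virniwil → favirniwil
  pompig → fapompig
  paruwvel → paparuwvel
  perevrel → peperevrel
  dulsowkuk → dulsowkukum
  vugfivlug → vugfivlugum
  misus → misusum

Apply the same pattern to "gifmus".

gifmusum

virniwil and paruwvel both end in -l yet inflect differently (favirniwil, paparuwvel), so the final letter is not what conditions the rule; the last vowel is.
"gifmus" has last vowel 'u'. The stems whose last vowel is 'u' (dulsowkuk → dulsowkukum, vugfivlug → vugfivlugum, misus → misusum) add -um.
The other patterns: stems whose last vowel is 'i' add the prefix fa-; stems whose last vowel is 'e' repeat the first consonant+vowel as a prefix.
So gifmus → gifmusum.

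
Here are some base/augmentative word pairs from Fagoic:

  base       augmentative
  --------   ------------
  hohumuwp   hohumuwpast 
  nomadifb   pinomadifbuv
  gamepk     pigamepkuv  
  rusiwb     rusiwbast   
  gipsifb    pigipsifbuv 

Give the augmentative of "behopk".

pibehopkuv

"behopk" has second-to-last letter 'p'. The one such stem in the data (gamepk → pigamepkuv) adds pi- … -uv around the stem, so the same rule applies.
So behopk → pibehopkuv.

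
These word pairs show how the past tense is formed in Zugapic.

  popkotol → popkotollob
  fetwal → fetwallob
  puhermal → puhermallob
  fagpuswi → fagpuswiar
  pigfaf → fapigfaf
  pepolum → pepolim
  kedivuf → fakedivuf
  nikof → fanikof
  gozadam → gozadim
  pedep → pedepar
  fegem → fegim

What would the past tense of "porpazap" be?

"porpazap" ends in -p. The one such stem in the data (pedep → pedepar) adds -ar, so the same rule applies.
So porpazap → porpazapar.

porpazapar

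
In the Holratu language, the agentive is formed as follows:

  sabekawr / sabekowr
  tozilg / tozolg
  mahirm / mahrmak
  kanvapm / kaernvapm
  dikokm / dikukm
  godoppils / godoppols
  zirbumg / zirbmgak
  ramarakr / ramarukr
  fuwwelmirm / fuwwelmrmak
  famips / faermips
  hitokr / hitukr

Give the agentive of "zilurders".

famips and godoppils both end in -s yet inflect differently (faermips, godoppols), so the final letter is not what conditions the rule; the second-to-last letter is.
"zilurders" has second-to-last letter 'r'. The stems whose second-to-last letter is 'r' (fuwwelmirm → fuwwelmrmak, mahirm → mahrmak) delete the last vowel and add -ak.
The other patterns: stems whose second-to-last letter is 'p' insert -er- after the first vowel; stems whose second-to-last letter is 'l' or 'w' change the last vowel to 'o'; stems whose second-to-last letter is 'k' change the last vowel to 'u'.
So zilurders → zilurdrsak.

zilurdrsak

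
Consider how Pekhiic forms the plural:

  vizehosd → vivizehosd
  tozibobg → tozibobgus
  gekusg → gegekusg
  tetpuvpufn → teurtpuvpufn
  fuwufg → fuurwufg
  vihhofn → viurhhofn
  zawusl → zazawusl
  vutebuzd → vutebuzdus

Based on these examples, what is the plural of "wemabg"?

wemabgus

"wemabg" has second-to-last letter 'b'. The one such stem in the data (tozibobg → tozibobgus) adds -us, so the same rule applies.
The other patterns: stems whose second-to-last letter is 's' repeat the first consonant+vowel as a prefix; stems whose second-to-last letter is 'f' insert -ur- after the first vowel.
So wemabg → wemabgus.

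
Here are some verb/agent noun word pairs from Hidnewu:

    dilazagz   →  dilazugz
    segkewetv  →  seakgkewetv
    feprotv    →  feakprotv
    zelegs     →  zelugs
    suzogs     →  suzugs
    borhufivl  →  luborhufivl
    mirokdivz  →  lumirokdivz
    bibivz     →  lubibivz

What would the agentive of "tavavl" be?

lutavavl

bibivz and dilazagz both end in -z yet inflect differently (lubibivz, dilazugz), so the final letter is not what conditions the rule; the second-to-last letter is.
"tavavl" has second-to-last letter 'v'. The stems whose second-to-last letter is 'v' (bibivz → lubibivz, mirokdivz → lumirokdivz, borhufivl → luborhufivl) add the prefix lu-.
The other patterns: stems whose second-to-last letter is 't' insert -ak- after the first vowel; stems whose second-to-last letter is 'g' change the last vowel to 'u'.
So tavavl → lutavavl.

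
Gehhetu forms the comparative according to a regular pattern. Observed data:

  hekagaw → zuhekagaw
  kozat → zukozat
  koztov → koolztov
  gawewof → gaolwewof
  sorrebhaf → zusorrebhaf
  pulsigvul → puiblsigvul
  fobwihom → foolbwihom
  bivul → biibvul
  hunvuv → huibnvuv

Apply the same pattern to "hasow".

haolsow

"hasow" has last vowel 'o'. The stems whose last vowel is 'o' (gawewof → gaolwewof, fobwihom → foolbwihom, koztov → koolztov) insert -ol- after the first vowel.
The other patterns: stems whose last vowel is 'a' add the prefix zu-; stems whose last vowel is 'u' insert -ib- after the first vowel.
So hasow → haolsow.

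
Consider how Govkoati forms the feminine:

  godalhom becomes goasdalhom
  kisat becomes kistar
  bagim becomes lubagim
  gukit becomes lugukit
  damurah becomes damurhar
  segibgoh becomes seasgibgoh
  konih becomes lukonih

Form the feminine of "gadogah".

gadoghar

kisat and gukit both end in -t yet inflect differently (kistar, lugukit), so the final letter is not what conditions the rule; the last vowel is.
"gadogah" has last vowel 'a'. The stems whose last vowel is 'a' (damurah → damurhar, kisat → kistar) delete the last vowel and add -ar.
The other patterns: stems whose last vowel is 'i' add the prefix lu-; stems whose last vowel is 'o' insert -as- after the first vowel.
So gadogah → gadoghar.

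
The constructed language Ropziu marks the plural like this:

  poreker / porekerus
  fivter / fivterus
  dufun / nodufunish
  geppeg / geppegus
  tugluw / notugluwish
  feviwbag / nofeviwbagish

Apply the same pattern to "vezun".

geppeg and feviwbag both end in -g yet inflect differently (geppegus, nofeviwbagish), so the final letter is not what conditions the rule; the last vowel is.
"vezun" has last vowel 'u'. The stems whose last vowel is 'u' (tugluw → notugluwish, dufun → nodufunish) add no- … -ish around the stem.
So vezun → novezunish.

novezunish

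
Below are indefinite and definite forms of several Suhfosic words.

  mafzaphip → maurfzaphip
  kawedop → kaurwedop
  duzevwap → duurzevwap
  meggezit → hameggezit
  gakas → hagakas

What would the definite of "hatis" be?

mafzaphip and meggezit both have last vowel 'i' yet inflect differently (maurfzaphip, hameggezit), so the last vowel is not what conditions the rule; the final letter is.
"hatis" ends in -s. The one such stem in the data (gakas → hagakas) adds the prefix ha-, so the same rule applies.
So hatis → hahatis.

hahatis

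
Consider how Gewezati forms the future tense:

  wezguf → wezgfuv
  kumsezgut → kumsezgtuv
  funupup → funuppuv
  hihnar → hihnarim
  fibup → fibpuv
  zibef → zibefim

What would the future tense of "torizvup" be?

torizvpuv

wezguf and zibef both end in -f yet inflect differently (wezgfuv, zibefim), so the final letter is not what conditions the rule; the last vowel is.
"torizvup" has last vowel 'u'. The stems whose last vowel is 'u' (funupup → funuppuv, kumsezgut → kumsezgtuv, fibup → fibpuv) delete the last vowel and add -uv.
The other pattern: stems whose last vowel is 'a' or 'e' add -im.
So torizvup → torizvpuv.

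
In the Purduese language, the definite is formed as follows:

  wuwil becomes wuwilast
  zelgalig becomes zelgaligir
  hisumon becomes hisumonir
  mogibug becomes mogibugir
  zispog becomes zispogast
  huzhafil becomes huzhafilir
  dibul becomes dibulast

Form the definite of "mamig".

mamigast

dibul and huzhafil both end in -l yet inflect differently (dibulast, huzhafilir), so the final letter is not what conditions the rule; the number of vowels is.
"mamig" has 2 vowels. The stems with 2 vowels (zispog → zispogast, dibul → dibulast, wuwil → wuwilast) add -ast.
The other pattern: stems with 3 vowels add -ir.
So mamig → mamigast.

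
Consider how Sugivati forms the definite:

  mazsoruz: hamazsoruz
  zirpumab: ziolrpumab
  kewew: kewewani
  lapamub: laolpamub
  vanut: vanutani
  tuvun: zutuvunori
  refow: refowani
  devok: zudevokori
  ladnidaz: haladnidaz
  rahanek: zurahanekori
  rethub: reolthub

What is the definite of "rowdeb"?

mazsoruz and vanut both have last vowel 'u' yet inflect differently (hamazsoruz, vanutani), so the last vowel is not what conditions the rule; the final letter is.
"rowdeb" ends in -b. The stems ending in -b (zirpumab → ziolrpumab, rethub → reolthub, lapamub → laolpamub) insert -ol- after the first vowel.
The other patterns: stems ending in -z add the prefix ha-; stems ending in -t or -w add -ani; stems ending in -k or -n add zu- … -ori around the stem.
So rowdeb → roolwdeb.

roolwdeb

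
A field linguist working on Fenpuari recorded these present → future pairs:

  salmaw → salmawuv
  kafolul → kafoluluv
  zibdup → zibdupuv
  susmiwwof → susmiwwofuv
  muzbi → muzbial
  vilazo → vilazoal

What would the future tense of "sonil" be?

soniluv

susmiwwof and vilazo both have last vowel 'o' yet inflect differently (susmiwwofuv, vilazoal), so the last vowel is not what conditions the rule; whether the stem ends in a vowel or a consonant is.
"sonil" ends in a consonant. The stems ending in a consonant (salmaw → salmawuv, kafolul → kafoluluv, zibdup → zibdupuv) add -uv.
The other pattern: stems ending in a vowel add -al.
So sonil → soniluv.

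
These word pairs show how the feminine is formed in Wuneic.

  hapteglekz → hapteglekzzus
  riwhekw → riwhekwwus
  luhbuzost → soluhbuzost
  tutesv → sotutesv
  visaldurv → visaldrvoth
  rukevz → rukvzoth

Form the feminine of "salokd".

"salokd" has second-to-last letter 'k'. The stems whose second-to-last letter is 'k' (hapteglekz → hapteglekzzus, riwhekw → riwhekwwus) double the final consonant and add -us.
The other patterns: stems whose second-to-last letter is 's' add the prefix so-; stems whose second-to-last letter is 'r' or 'v' delete the last vowel and add -oth.
So salokd → salokddus.

salokddus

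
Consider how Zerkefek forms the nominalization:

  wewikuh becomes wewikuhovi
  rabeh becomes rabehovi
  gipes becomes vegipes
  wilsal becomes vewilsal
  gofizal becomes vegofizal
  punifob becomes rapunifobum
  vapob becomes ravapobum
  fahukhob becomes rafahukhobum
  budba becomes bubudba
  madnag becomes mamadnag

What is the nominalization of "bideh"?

bidehovi

rabeh and gipes both have last vowel 'e' yet inflect differently (rabehovi, vegipes), so the last vowel is not what conditions the rule; the final letter is.
"bideh" ends in -h. The stems ending in -h (wewikuh → wewikuhovi, rabeh → rabehovi) add -ovi.
The other patterns: stems ending in -l or -s add the prefix ve-; stems ending in -b add ra- … -um around the stem; stems ending in -a or -g repeat the first consonant+vowel as a prefix.
So bideh → bidehovi.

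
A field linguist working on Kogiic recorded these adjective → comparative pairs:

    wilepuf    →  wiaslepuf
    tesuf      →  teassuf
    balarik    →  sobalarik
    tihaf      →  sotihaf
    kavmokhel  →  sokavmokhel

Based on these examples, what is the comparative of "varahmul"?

vaasrahmul

wilepuf and tihaf both end in -f yet inflect differently (wiaslepuf, sotihaf), so the final letter is not what conditions the rule; the last vowel is.
"varahmul" has last vowel 'u'. The stems whose last vowel is 'u' (wilepuf → wiaslepuf, tesuf → teassuf) insert -as- after the first vowel.
So varahmul → vaasrahmul.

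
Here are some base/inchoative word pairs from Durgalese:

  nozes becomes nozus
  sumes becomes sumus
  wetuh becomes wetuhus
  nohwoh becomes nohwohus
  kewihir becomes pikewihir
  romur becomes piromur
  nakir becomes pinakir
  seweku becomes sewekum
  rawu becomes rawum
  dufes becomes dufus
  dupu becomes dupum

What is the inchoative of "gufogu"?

seweku and wetuh both have last vowel 'u' yet inflect differently (sewekum, wetuhus), so the last vowel is not what conditions the rule; the final letter is.
"gufogu" ends in -u. The stems ending in -u (seweku → sewekum, rawu → rawum, dupu → dupum) drop the final letter and add -um.
So gufogu → gufogum.

gufogum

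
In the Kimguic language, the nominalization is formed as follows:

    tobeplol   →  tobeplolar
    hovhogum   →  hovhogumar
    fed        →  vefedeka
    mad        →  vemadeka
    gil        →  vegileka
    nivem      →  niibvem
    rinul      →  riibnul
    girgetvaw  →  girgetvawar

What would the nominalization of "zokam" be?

zoibkam

gil and rinul both end in -l yet inflect differently (vegileka, riibnul), so the final letter is not what conditions the rule; the number of vowels is.
"zokam" has 2 vowels. The stems with 2 vowels (nivem → niibvem, rinul → riibnul) insert -ib- after the first vowel.
The other patterns: stems with 1 vowel add ve- … -eka around the stem; stems with 3 vowels add -ar.
So zokam → zoibkam.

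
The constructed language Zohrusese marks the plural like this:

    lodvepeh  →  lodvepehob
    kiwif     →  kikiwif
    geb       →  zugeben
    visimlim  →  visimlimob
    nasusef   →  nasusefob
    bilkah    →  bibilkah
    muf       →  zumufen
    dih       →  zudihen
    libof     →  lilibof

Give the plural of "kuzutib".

kuzutibob

"kuzutib" has 3 vowels. The stems with 3 vowels (lodvepeh → lodvepehob, nasusef → nasusefob, visimlim → visimlimob) add -ob.
So kuzutib → kuzutibob.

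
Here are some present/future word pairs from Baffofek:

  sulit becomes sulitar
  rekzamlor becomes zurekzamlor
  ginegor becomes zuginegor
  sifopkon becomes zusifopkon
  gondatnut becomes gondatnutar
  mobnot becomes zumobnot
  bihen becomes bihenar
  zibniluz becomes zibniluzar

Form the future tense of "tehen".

tehenar

mobnot and sulit both end in -t yet inflect differently (zumobnot, sulitar), so the final letter is not what conditions the rule; the last vowel is.
"tehen" has last vowel 'e'. The one such stem in the data (bihen → bihenar) adds -ar, so the same rule applies.
The other pattern: stems whose last vowel is 'o' add the prefix zu-.
So tehen → tehenar.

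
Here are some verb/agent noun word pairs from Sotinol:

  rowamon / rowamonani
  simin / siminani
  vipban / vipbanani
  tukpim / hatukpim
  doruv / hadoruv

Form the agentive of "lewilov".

simin and tukpim both have last vowel 'i' yet inflect differently (siminani, hatukpim), so the last vowel is not what conditions the rule; the final letter is.
"lewilov" ends in -v. The one such stem in the data (doruv → hadoruv) adds the prefix ha-, so the same rule applies.
The other pattern: stems ending in -n add -ani.
So lewilov → halewilov.

halewilov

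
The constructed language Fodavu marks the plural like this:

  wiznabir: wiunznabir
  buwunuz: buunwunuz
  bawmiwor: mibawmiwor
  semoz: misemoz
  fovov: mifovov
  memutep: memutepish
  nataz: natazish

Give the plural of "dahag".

dahagish

wiznabir and bawmiwor both end in -r yet inflect differently (wiunznabir, mibawmiwor), so the final letter is not what conditions the rule; the last vowel is.
"dahag" has last vowel 'a'. The one such stem in the data (nataz → natazish) adds -ish, so the same rule applies.
The other patterns: stems whose last vowel is 'i' or 'u' insert -un- after the first vowel; stems whose last vowel is 'o' add the prefix mi-.
So dahag → dahagish.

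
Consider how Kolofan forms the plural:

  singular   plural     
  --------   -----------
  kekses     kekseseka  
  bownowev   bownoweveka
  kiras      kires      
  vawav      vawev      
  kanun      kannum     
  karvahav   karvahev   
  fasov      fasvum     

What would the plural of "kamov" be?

kamvum

bownowev and fasov both end in -v yet inflect differently (bownoweveka, fasvum), so the final letter is not what conditions the rule; the last vowel is.
"kamov" has last vowel 'o'. The one such stem in the data (fasov → fasvum) deletes the last vowel and adds -um (as does kanun), so the same rule applies.
So kamov → kamvum.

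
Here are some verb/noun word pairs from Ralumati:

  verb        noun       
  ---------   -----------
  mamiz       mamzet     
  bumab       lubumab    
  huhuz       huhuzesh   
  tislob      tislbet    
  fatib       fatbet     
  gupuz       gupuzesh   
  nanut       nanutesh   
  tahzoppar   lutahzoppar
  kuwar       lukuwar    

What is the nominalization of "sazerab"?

bumab and tislob both end in -b yet inflect differently (lubumab, tislbet), so the final letter is not what conditions the rule; the last vowel is.
"sazerab" has last vowel 'a'. The stems whose last vowel is 'a' (tahzoppar → lutahzoppar, bumab → lubumab, kuwar → lukuwar) add the prefix lu-.
So sazerab → lusazerab.

lusazerab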